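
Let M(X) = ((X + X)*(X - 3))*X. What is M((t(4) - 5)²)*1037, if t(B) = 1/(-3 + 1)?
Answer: 1654916153/32 ≈ 5.1716e+7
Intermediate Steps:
t(B) = -½ (t(B) = 1/(-2) = -½)
M(X) = 2*X²*(-3 + X) (M(X) = ((2*X)*(-3 + X))*X = (2*X*(-3 + X))*X = 2*X²*(-3 + X))
M((t(4) - 5)²)*1037 = (2*((-½ - 5)²)²*(-3 + (-½ - 5)²))*1037 = (2*((-11/2)²)²*(-3 + (-11/2)²))*1037 = (2*(121/4)²*(-3 + 121/4))*1037 = (2*(14641/16)*(109/4))*1037 = (1595869/32)*1037 = 1654916153/32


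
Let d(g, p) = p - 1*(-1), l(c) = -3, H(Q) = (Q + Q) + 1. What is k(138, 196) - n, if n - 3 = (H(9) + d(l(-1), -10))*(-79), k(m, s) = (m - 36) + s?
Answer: 1085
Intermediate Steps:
H(Q) = 1 + 2*Q (H(Q) = 2*Q + 1 = 1 + 2*Q)
d(g, p) = 1 + p (d(g, p) = p + 1 = 1 + p)
k(m, s) = -36 + m + s (k(m, s) = (-36 + m) + s = -36 + m + s)
n = -787 (n = 3 + ((1 + 2*9) + (1 - 10))*(-79) = 3 + ((1 + 18) - 9)*(-79) = 3 + (19 - 9)*(-79) = 3 + 10*(-79) = 3 - 790 = -787)
k(138, 196) - n = (-36 + 138 + 196) - 1*(-787) = 298 + 787 = 1085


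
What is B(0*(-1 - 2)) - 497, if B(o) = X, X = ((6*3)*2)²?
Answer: 799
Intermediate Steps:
X = 1296 (X = (18*2)² = 36² = 1296)
B(o) = 1296
B(0*(-1 - 2)) - 497 = 1296 - 497 = 799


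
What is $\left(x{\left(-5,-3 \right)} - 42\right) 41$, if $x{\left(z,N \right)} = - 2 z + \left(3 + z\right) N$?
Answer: $-1066$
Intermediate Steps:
$x{\left(z,N \right)} = - 2 z + N \left(3 + z\right)$
$\left(x{\left(-5,-3 \right)} - 42\right) 41 = \left(\left(\left(-2\right) \left(-5\right) + 3 \left(-3\right) - -15\right) - 42\right) 41 = \left(\left(10 - 9 + 15\right) - 42\right) 41 = \left(16 - 42\right) 41 = \left(-26\right) 41 = -1066$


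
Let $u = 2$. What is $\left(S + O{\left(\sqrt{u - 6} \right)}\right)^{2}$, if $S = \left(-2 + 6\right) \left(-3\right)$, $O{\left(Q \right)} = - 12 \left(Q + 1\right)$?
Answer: $1152 i \approx 1152.0 i$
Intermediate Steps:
$O{\left(Q \right)} = -12 - 12 Q$ ($O{\left(Q \right)} = - 12 \left(1 + Q\right) = -12 - 12 Q$)
$S = -12$ ($S = 4 \left(-3\right) = -12$)
$\left(S + O{\left(\sqrt{u - 6} \right)}\right)^{2} = \left(-12 - \left(12 + 12 \sqrt{2 - 6}\right)\right)^{2} = \left(-12 - \left(12 + 12 \sqrt{-4}\right)\right)^{2} = \left(-12 - \left(12 + 12 \cdot 2 i\right)\right)^{2} = \left(-12 - \left(12 + 24 i\right)\right)^{2} = \left(-24 - 24 i\right)^{2}$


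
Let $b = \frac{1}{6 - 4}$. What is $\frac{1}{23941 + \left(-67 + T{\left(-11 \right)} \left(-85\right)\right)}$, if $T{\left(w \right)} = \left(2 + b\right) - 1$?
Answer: $\frac{2}{47493} \approx 4.2111 \cdot 10^{-5}$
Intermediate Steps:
$b = \frac{1}{2} \approx 0.5$
$T{\left(w \right)} = \frac{3}{2}$ ($T{\left(w \right)} = \left(2 + \frac{1}{2}\right) - 1 = \frac{5}{2} - 1 = \frac{3}{2}$)
$\frac{1}{23941 + \left(-67 + T{\left(-11 \right)} \left(-85\right)\right)} = \frac{1}{23941 + \left(-67 + \frac{3}{2} \left(-85\right)\right)} = \frac{1}{23941 - \frac{389}{2}} = \frac{1}{\frac{47493}{2}} = \frac{2}{47493}$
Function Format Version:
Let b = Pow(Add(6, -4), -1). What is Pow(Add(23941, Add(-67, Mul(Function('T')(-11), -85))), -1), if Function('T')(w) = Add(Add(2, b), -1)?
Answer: Rational(2, 47493) ≈ 4.2111e-5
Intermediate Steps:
b = Rational(1, 2) (b = Pow(2, -1) = Rational(1, 2) ≈ 0.50000)
Function('T')(w) = Rational(3, 2) (Function('T')(w) = Add(Add(2, Rational(1, 2)), -1) = Add(Rational(5, 2), -1) = Rational(3, 2))
Pow(Add(23941, Add(-67, Mul(Function('T')(-11), -85))), -1) = Pow(Add(23941, Add(-67, Mul(Rational(3, 2), -85))), -1) = Pow(Add(23941, Add(-67, Rational(-255, 2))), -1) = Pow(Add(23941, Rational(-389, 2)), -1) = Pow(Rational(47493, 2), -1) = Rational(2, 47493)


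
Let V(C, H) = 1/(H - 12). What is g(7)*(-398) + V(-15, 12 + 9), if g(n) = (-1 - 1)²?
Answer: -14327/9 ≈ -1591.9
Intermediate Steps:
g(n) = 4 (g(n) = (-2)² = 4)
V(C, H) = 1/(-12 + H)
g(7)*(-398) + V(-15, 12 + 9) = 4*(-398) + 1/(-12 + (12 + 9)) = -1592 + 1/(-12 + 21) = -1592 + 1/9 = -1592 + ⅑ = -14327/9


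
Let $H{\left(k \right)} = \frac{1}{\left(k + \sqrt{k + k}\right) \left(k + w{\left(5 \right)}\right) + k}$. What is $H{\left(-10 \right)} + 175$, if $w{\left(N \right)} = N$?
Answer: $\frac{18377}{105} + \frac{i \sqrt{5}}{210} \approx 175.02 + 0.010648 i$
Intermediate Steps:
$H{\left(k \right)} = \frac{1}{k + \left(5 + k\right) \left(k + \sqrt{2} \sqrt{k}\right)}$ ($H{\left(k \right)} = \frac{1}{\left(k + \sqrt{k + k}\right) \left(k + 5\right) + k} = \frac{1}{\left(k + \sqrt{2 k}\right) \left(5 + k\right) + k} = \frac{1}{\left(k + \sqrt{2} \sqrt{k}\right) \left(5 + k\right) + k} = \frac{1}{\left(5 + k\right) \left(k + \sqrt{2} \sqrt{k}\right) + k} = \frac{1}{k + \left(5 + k\right) \left(k + \sqrt{2} \sqrt{k}\right)}$)
$H{\left(-10 \right)} + 175 = \frac{1}{\left(-10\right)^{2} + 6 \left(-10\right) + \sqrt{2} \left(-10\right)^{\frac{3}{2}} + 5 \sqrt{2} \sqrt{-10}} + 175 = \frac{1}{100 - 60 + \sqrt{2} \left(- 10 i \sqrt{10}\right) + 5 \sqrt{2} i \sqrt{10}} + 175 = \frac{1}{100 - 60 - 20 i \sqrt{5} + 10 i \sqrt{5}} + 175 = \frac{1}{40 - 10 i \sqrt{5}} + 175 = 175 + \frac{1}{40 - 10 i \sqrt{5}}$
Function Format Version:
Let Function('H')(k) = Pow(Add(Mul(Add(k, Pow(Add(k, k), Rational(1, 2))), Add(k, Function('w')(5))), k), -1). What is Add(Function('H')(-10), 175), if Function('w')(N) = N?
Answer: Add(Rational(18377, 105), Mul(Rational(1, 210), I, Pow(5, Rational(1, 2)))) ≈ Add(175.02, Mul(0.010648, I))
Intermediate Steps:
Function('H')(k) = Pow(Add(k, Mul(Add(5, k), Add(k, Mul(Pow(2, Rational(1, 2)), Pow(k, Rational(1, 2)))))), -1) (Function('H')(k) = Pow(Add(Mul(Add(k, Pow(Add(k, k), Rational(1, 2))), Add(k, 5)), k), -1) = Pow(Add(Mul(Add(k, Pow(Mul(2, k), Rational(1, 2))), Add(5, k)), k), -1) = Pow(Add(Mul(Add(k, Mul(Pow(2, Rational(1, 2)), Pow(k, Rational(1, 2)))), Add(5, k)), k), -1) = Pow(Add(Mul(Add(5, k), Add(k, Mul(Pow(2, Rational(1, 2)), Pow(k, Rational(1, 2))))), k), -1) = Pow(Add(k, Mul(Add(5, k), Add(k, Mul(Pow(2, Rational(1, 2)), Pow(k, Rational(1, 2)))))), -1))
Add(Function('H')(-10), 175) = Add(Pow(Add(Pow(-10, 2), Mul(6, -10), Mul(Pow(2, Rational(1, 2)), Pow(-10, Rational(3, 2))), Mul(5, Pow(2, Rational(1, 2)), Pow(-10, Rational(1, 2)))), -1), 175) = Add(Pow(Add(100, -60, Mul(Pow(2, Rational(1, 2)), Mul(-10, I, Pow(10, Rational(1, 2)))), Mul(5, Pow(2, Rational(1, 2)), Mul(I, Pow(10, Rational(1, 2))))), -1), 175) = Add(Pow(Add(100, -60, Mul(-20, I, Pow(5, Rational(1, 2))), Mul(10, I, Pow(5, Rational(1, 2)))), -1), 175) = Add(Pow(Add(40, Mul(-10, I, Pow(5, Rational(1, 2)))), -1), 175) = Add(175, Pow(Add(40, Mul(-10, I, Pow(5, Rational(1, 2)))), -1))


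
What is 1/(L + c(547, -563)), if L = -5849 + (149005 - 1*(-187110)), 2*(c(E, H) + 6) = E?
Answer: 2/661067 ≈ 3.0254e-6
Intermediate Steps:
c(E, H) = -6 + E/2
L = 330266 (L = -5849 + (149005 + 187110) = -5849 + 336115 = 330266)
1/(L + c(547, -563)) = 1/(330266 + (-6 + (1/2)*547)) = 1/(330266 + (-6 + 547/2)) = 1/(330266 + 535/2) = 1/(661067/2) = 2/661067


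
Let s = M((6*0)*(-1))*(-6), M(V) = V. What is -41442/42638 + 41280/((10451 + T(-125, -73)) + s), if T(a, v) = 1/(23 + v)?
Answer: 11058226057/3713407377 ≈ 2.9779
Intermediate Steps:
s = 0 (s = ((6*0)*(-1))*(-6) = (0*(-1))*(-6) = 0*(-6) = 0)
-41442/42638 + 41280/((10451 + T(-125, -73)) + s) = -41442/42638 + 41280/((10451 + 1/(23 - 73)) + 0) = -41442*1/42638 + 41280/((10451 + 1/(-50)) + 0) = -20721/21319 + 41280/((10451 - 1/50) + 0) = -20721/21319 + 41280/(522549/50 + 0) = -20721/21319 + 41280/(522549/50) = -20721/21319 + 41280*(50/522549) = -20721/21319 + 688000/174183 = 11058226057/3713407377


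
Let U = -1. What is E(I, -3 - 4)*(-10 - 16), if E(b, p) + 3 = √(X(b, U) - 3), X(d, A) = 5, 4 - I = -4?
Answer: 78 - 26*√2 ≈ 41.230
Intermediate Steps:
I = 8 (I = 4 - 1*(-4) = 4 + 4 = 8)
E(b, p) = -3 + √2 (E(b, p) = -3 + √(5 - 3) = -3 + √2)
E(I, -3 - 4)*(-10 - 16) = (-3 + √2)*(-10 - 16) = (-3 + √2)*(-26) = 78 - 26*√2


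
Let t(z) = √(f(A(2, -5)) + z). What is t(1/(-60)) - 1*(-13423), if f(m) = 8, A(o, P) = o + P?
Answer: 13423 + √7185/30 ≈ 13426.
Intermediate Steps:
A(o, P) = P + o
t(z) = √(8 + z)
t(1/(-60)) - 1*(-13423) = √(8 + 1/(-60)) - 1*(-13423) = √(8 - 1/60) + 13423 = √(479/60) + 13423 = √7185/30 + 13423 = 13423 + √7185/30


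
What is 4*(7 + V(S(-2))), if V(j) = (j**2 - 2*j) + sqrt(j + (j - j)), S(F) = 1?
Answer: 28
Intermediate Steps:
V(j) = sqrt(j) + j**2 - 2*j (V(j) = (j**2 - 2*j) + sqrt(j + 0) = (j**2 - 2*j) + sqrt(j) = sqrt(j) + j**2 - 2*j)
4*(7 + V(S(-2))) = 4*(7 + (sqrt(1) + 1**2 - 2*1)) = 4*(7 + (1 + 1 - 2)) = 4*(7 + 0) = 4*7 = 28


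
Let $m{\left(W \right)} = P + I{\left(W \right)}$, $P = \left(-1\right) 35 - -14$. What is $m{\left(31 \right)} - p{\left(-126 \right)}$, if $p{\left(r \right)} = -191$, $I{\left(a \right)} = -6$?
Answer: $164$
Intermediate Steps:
$P = -21$ ($P = -35 + 14 = -21$)
$m{\left(W \right)} = -27$ ($m{\left(W \right)} = -21 - 6 = -27$)
$m{\left(31 \right)} - p{\left(-126 \right)} = -27 - -191 = -27 + 191 = 164$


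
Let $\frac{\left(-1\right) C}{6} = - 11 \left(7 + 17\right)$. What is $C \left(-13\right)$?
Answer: $-20592$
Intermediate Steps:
$C = 1584$ ($C = - 6 \left(- 11 \left(7 + 17\right)\right) = - 6 \left(\left(-11\right) 24\right) = \left(-6\right) \left(-264\right) = 1584$)
$C \left(-13\right) = 1584 \left(-13\right) = -20592$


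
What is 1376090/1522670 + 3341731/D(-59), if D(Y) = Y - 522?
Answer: -508755403348/88467127 ≈ -5750.8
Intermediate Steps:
D(Y) = -522 + Y
1376090/1522670 + 3341731/D(-59) = 1376090/1522670 + 3341731/(-522 - 59) = 1376090*(1/1522670) + 3341731/(-581) = 137609/152267 + 3341731*(-1/581) = 137609/152267 - 3341731/581 = -508755403348/88467127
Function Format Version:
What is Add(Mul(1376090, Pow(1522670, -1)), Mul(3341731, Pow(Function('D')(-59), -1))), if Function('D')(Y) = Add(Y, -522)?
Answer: Rational(-508755403348, 88467127) ≈ -5750.8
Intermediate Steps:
Function('D')(Y) = Add(-522, Y)
Add(Mul(1376090, Pow(1522670, -1)), Mul(3341731, Pow(Function('D')(-59), -1))) = Add(Mul(1376090, Pow(1522670, -1)), Mul(3341731, Pow(Add(-522, -59), -1))) = Add(Mul(1376090, Rational(1, 1522670)), Mul(3341731, Pow(-581, -1))) = Add(Rational(137609, 152267), Mul(3341731, Rational(-1, 581))) = Add(Rational(137609, 152267), Rational(-3341731, 581)) = Rational(-508755403348, 88467127)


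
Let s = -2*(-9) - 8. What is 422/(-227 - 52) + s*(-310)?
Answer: -865322/279 ≈ -3101.5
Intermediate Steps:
s = 10 (s = 18 - 8 = 10)
422/(-227 - 52) + s*(-310) = 422/(-227 - 52) + 10*(-310) = 422/(-279) - 3100 = 422*(-1/279) - 3100 = -422/279 - 3100 = -865322/279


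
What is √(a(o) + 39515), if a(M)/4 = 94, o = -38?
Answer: √39891 ≈ 199.73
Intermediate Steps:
a(M) = 376 (a(M) = 4*94 = 376)
√(a(o) + 39515) = √(376 + 39515) = √39891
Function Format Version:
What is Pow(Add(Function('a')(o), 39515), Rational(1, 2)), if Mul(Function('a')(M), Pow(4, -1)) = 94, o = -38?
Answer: Pow(39891, Rational(1, 2)) ≈ 199.73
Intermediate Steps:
Function('a')(M) = 376 (Function('a')(M) = Mul(4, 94) = 376)
Pow(Add(Function('a')(o), 39515), Rational(1, 2)) = Pow(Add(376, 39515), Rational(1, 2)) = Pow(39891, Rational(1, 2))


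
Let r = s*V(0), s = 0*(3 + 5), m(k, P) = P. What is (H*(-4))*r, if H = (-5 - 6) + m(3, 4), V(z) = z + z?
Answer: 0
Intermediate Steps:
V(z) = 2*z
H = -7 (H = (-5 - 6) + 4 = -11 + 4 = -7)
s = 0 (s = 0*8 = 0)
r = 0 (r = 0*(2*0) = 0*0 = 0)
(H*(-4))*r = -7*(-4)*0 = 28*0 = 0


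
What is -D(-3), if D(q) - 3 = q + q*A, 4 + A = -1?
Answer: -15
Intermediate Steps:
A = -5 (A = -4 - 1 = -5)
D(q) = 3 - 4*q (D(q) = 3 + (q + q*(-5)) = 3 + (q - 5*q) = 3 - 4*q)
-D(-3) = -(3 - 4*(-3)) = -(3 + 12) = -1*15 = -15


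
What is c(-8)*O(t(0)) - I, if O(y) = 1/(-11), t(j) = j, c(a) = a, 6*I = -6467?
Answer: 71185/66 ≈ 1078.6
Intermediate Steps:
I = -6467/6 (I = (⅙)*(-6467) = -6467/6 ≈ -1077.8)
O(y) = -1/11
c(-8)*O(t(0)) - I = -8*(-1/11) - 1*(-6467/6) = 8/11 + 6467/6 = 71185/66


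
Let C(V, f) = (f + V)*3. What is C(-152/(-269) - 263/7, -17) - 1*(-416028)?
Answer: 783075642/1883 ≈ 4.1587e+5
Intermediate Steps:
C(V, f) = 3*V + 3*f (C(V, f) = (V + f)*3 = 3*V + 3*f)
C(-152/(-269) - 263/7, -17) - 1*(-416028) = (3*(-152/(-269) - 263/7) + 3*(-17)) - 1*(-416028) = (3*(-152*(-1/269) - 263*1/7) - 51) + 416028 = (3*(152/269 - 263/7) - 51) + 416028 = (3*(-69683/1883) - 51) + 416028 = (-209049/1883 - 51) + 416028 = -305082/1883 + 416028 = 783075642/1883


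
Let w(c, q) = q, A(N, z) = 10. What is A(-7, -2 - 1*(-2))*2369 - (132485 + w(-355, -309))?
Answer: -108486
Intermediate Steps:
A(-7, -2 - 1*(-2))*2369 - (132485 + w(-355, -309)) = 10*2369 - (132485 - 309) = 23690 - 1*132176 = 23690 - 132176 = -108486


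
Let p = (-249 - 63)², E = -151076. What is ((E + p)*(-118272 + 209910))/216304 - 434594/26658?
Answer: -8209696527569/360389502 ≈ -22780.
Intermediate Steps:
p = 97344 (p = (-312)² = 97344)
((E + p)*(-118272 + 209910))/216304 - 434594/26658 = ((-151076 + 97344)*(-118272 + 209910))/216304 - 434594/26658 = -53732*91638*(1/216304) - 434594*1/26658 = -4923893016*1/216304 - 217297/13329 = -615486627/27038 - 217297/13329 = -8209696527569/360389502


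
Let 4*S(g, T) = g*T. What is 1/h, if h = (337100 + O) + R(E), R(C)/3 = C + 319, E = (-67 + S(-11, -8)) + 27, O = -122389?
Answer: 1/215614 ≈ 4.6379e-6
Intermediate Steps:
S(g, T) = T*g/4 (S(g, T) = (g*T)/4 = (T*g)/4 = T*g/4)
E = -18 (E = (-67 + (¼)*(-8)*(-11)) + 27 = (-67 + 22) + 27 = -45 + 27 = -18)
R(C) = 957 + 3*C (R(C) = 3*(C + 319) = 3*(319 + C) = 957 + 3*C)
h = 215614 (h = (337100 - 122389) + (957 + 3*(-18)) = 214711 + (957 - 54) = 214711 + 903 = 215614)
1/h = 1/215614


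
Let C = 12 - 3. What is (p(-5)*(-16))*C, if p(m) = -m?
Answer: -720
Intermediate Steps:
C = 9
(p(-5)*(-16))*C = (-1*(-5)*(-16))*9 = (5*(-16))*9 = -80*9 = -720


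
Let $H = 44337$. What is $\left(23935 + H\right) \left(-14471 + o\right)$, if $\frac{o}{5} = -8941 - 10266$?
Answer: $-7544465632$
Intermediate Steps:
$o = -96035$ ($o = 5 \left(-8941 - 10266\right) = 5 \left(-19207\right) = -96035$)
$\left(23935 + H\right) \left(-14471 + o\right) = \left(23935 + 44337\right) \left(-14471 - 96035\right) = 68272 \left(-110506\right) = -7544465632$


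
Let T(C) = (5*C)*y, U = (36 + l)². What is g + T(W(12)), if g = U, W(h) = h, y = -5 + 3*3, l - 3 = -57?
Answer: 564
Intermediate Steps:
l = -54 (l = 3 - 57 = -54)
y = 4 (y = -5 + 9 = 4)
U = 324 (U = (36 - 54)² = (-18)² = 324)
g = 324
T(C) = 20*C (T(C) = (5*C)*4 = 20*C)
g + T(W(12)) = 324 + 20*12 = 324 + 240 = 564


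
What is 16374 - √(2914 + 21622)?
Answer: 16374 - 2*√6134 ≈ 16217.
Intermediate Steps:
16374 - √(2914 + 21622) = 16374 - √24536 = 16374 - 2*√6134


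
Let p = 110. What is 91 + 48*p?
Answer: 5371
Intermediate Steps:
91 + 48*p = 91 + 48*110 = 91 + 5280 = 5371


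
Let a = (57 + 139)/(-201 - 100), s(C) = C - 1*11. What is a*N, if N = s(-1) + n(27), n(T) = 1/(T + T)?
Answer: 9058/1161 ≈ 7.8019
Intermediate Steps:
s(C) = -11 + C (s(C) = C - 11 = -11 + C)
n(T) = 1/(2*T)
N = -647/54 (N = (-11 - 1) + (½)/27 = -12 + (½)*(1/27) = -12 + 1/54 = -647/54 ≈ -11.981)
a = -28/43 (a = 196/(-301) = 196*(-1/301) = -28/43 ≈ -0.65116)
a*N = -28/43*(-647/54) = 9058/1161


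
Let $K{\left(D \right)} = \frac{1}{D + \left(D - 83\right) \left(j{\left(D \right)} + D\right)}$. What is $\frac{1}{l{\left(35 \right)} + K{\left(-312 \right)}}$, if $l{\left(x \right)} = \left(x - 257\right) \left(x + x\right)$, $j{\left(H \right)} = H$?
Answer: $- \frac{246168}{3825450719} \approx -6.435 \cdot 10^{-5}$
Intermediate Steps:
$l{\left(x \right)} = 2 x \left(-257 + x\right)$ ($l{\left(x \right)} = \left(-257 + x\right) 2 x = 2 x \left(-257 + x\right)$)
$K{\left(D \right)} = \frac{1}{D + 2 D \left(-83 + D\right)}$ ($K{\left(D \right)} = \frac{1}{D + \left(D - 83\right) \left(D + D\right)} = \frac{1}{D + \left(-83 + D\right) 2 D} = \frac{1}{D + 2 D \left(-83 + D\right)}$)
$\frac{1}{l{\left(35 \right)} + K{\left(-312 \right)}} = \frac{1}{2 \cdot 35 \left(-257 + 35\right) + \frac{1}{\left(-312\right) \left(-165 + 2 \left(-312\right)\right)}} = \frac{1}{2 \cdot 35 \left(-222\right) - \frac{1}{312 \left(-165 - 624\right)}} = \frac{1}{-15540 - \frac{1}{312 \left(-789\right)}} = \frac{1}{-15540 - - \frac{1}{246168}} = \frac{1}{-15540 + \frac{1}{246168}} = \frac{1}{- \frac{3825450719}{246168}} = - \frac{246168}{3825450719}$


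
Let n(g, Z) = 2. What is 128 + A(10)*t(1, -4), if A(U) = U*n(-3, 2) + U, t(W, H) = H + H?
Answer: -112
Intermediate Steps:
t(W, H) = 2*H
A(U) = 3*U (A(U) = U*2 + U = 2*U + U = 3*U)
128 + A(10)*t(1, -4) = 128 + (3*10)*(2*(-4)) = 128 + 30*(-8) = 128 - 240 = -112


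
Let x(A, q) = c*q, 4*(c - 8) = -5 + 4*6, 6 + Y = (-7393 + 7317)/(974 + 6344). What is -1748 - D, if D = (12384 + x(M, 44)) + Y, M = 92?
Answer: -53739695/3659 ≈ -14687.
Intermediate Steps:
Y = -21992/3659 (Y = -6 + (-7393 + 7317)/(974 + 6344) = -6 - 76/7318 = -6 - 76*1/7318 = -6 - 38/3659 = -21992/3659 ≈ -6.0104)
c = 51/4 (c = 8 + (-5 + 4*6)/4 = 8 + (-5 + 24)/4 = 8 + (1/4)*19 = 8 + 19/4 = 51/4 ≈ 12.750)
x(A, q) = 51*q/4
D = 47343763/3659 (D = (12384 + (51/4)*44) - 21992/3659 = (12384 + 561) - 21992/3659 = 12945 - 21992/3659 = 47343763/3659 ≈ 12939.)
-1748 - D = -1748 - 1*47343763/3659 = -1748 - 47343763/3659 = -53739695/3659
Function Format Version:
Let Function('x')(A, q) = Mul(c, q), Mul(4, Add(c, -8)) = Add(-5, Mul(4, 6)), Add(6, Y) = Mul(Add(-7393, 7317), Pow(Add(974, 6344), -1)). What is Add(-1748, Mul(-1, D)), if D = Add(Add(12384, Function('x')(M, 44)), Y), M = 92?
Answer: Rational(-53739695, 3659) ≈ -14687.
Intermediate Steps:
Y = Rational(-21992, 3659) (Y = Add(-6, Mul(Add(-7393, 7317), Pow(Add(974, 6344), -1))) = Add(-6, Mul(-76, Pow(7318, -1))) = Add(-6, Mul(-76, Rational(1, 7318))) = Add(-6, Rational(-38, 3659)) = Rational(-21992, 3659) ≈ -6.0104)
c = Rational(51, 4) (c = Add(8, Mul(Rational(1, 4), Add(-5, Mul(4, 6)))) = Add(8, Mul(Rational(1, 4), Add(-5, 24))) = Add(8, Mul(Rational(1, 4), 19)) = Add(8, Rational(19, 4)) = Rational(51, 4) ≈ 12.750)
Function('x')(A, q) = Mul(Rational(51, 4), q)
D = Rational(47343763, 3659) (D = Add(Add(12384, Mul(Rational(51, 4), 44)), Rational(-21992, 3659)) = Add(Add(12384, 561), Rational(-21992, 3659)) = Add(12945, Rational(-21992, 3659)) = Rational(47343763, 3659) ≈ 12939.)
Add(-1748, Mul(-1, D)) = Add(-1748, Mul(-1, Rational(47343763, 3659))) = Add(-1748, Rational(-47343763, 3659)) = Rational(-53739695, 3659)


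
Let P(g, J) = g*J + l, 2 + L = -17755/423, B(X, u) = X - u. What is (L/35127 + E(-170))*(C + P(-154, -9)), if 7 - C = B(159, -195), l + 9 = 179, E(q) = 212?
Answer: 1269462191153/4952907 ≈ 2.5631e+5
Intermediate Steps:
l = 170 (l = -9 + 179 = 170)
C = -347 (C = 7 - (159 - 1*(-195)) = 7 - (159 + 195) = 7 - 1*354 = 7 - 354 = -347)
L = -18601/423 (L = -2 - 17755/423 = -18601/423 ≈ -43.974)
P(g, J) = 170 + J*g (P(g, J) = g*J + 170 = J*g + 170 = 170 + J*g)
(L/35127 + E(-170))*(C + P(-154, -9)) = (-18601/423/35127 + 212)*(-347 + (170 - 9*(-154))) = (-18601/423*1/35127 + 212)*(-347 + (170 + 1386)) = (-18601/14858721 + 212)*(-347 + 1556) = (3150030251/14858721)*1209 = 1269462191153/4952907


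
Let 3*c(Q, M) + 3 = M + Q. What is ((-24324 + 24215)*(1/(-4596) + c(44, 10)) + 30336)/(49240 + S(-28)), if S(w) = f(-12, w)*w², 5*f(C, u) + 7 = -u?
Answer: 654539885/1207203744 ≈ 0.54220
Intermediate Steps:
c(Q, M) = -1 + M/3 + Q/3 (c(Q, M) = -1 + (M + Q)/3 = -1 + (M/3 + Q/3) = -1 + M/3 + Q/3)
f(C, u) = -7/5 - u/5 (f(C, u) = -7/5 + (-u)/5 = -7/5 - u/5)
S(w) = w²*(-7/5 - w/5) (S(w) = (-7/5 - w/5)*w² = w²*(-7/5 - w/5))
((-24324 + 24215)*(1/(-4596) + c(44, 10)) + 30336)/(49240 + S(-28)) = ((-24324 + 24215)*(1/(-4596) + (-1 + (⅓)*10 + (⅓)*44)) + 30336)/(49240 + (⅕)*(-28)²*(-7 - 1*(-28))) = (-109*(-1/4596 + (-1 + 10/3 + 44/3)) + 30336)/(49240 + (⅕)*784*(-7 + 28)) = (-109*(-1/4596 + 17) + 30336)/(49240 + (⅕)*784*21) = (-109*78131/4596 + 30336)/(49240 + 16464/5) = (-8516279/4596 + 30336)/(262664/5) = (130907977/4596)*(5/262664) = 654539885/1207203744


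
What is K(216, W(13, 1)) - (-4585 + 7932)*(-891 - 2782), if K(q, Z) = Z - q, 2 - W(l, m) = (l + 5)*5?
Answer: 12293227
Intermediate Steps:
W(l, m) = -23 - 5*l (W(l, m) = 2 - (l + 5)*5 = 2 - (5 + l)*5 = 2 - (25 + 5*l) = 2 + (-25 - 5*l) = -23 - 5*l)
K(216, W(13, 1)) - (-4585 + 7932)*(-891 - 2782) = ((-23 - 5*13) - 1*216) - (-4585 + 7932)*(-891 - 2782) = ((-23 - 65) - 216) - 3347*(-3673) = (-88 - 216) - 1*(-12293531) = -304 + 12293531 = 12293227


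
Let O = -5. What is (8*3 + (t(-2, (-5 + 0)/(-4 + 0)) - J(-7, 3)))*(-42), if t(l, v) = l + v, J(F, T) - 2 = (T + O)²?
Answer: -1449/2 ≈ -724.50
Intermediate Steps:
J(F, T) = 2 + (-5 + T)² (J(F, T) = 2 + (T - 5)² = 2 + (-5 + T)²)
(8*3 + (t(-2, (-5 + 0)/(-4 + 0)) - J(-7, 3)))*(-42) = (8*3 + ((-2 + (-5 + 0)/(-4 + 0)) - (2 + (-5 + 3)²)))*(-42) = (24 + ((-2 - 5/(-4)) - (2 + (-2)²)))*(-42) = (24 + ((-2 - 5*(-¼)) - (2 + 4)))*(-42) = (24 + ((-2 + 5/4) - 1*6))*(-42) = (24 + (-¾ - 6))*(-42) = (24 - 27/4)*(-42) = (69/4)*(-42) = -1449/2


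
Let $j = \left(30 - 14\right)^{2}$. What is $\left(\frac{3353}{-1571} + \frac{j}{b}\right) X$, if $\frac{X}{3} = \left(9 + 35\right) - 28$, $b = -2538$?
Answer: $- \frac{71296720}{664533} \approx -107.29$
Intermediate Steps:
$j = 256$ ($j = 16^{2} = 256$)
$X = 48$ ($X = 3 \left(\left(9 + 35\right) - 28\right) = 3 \left(44 - 28\right) = 3 \cdot 16 = 48$)
$\left(\frac{3353}{-1571} + \frac{j}{b}\right) X = \left(\frac{3353}{-1571} + \frac{256}{-2538}\right) 48 = \left(3353 \left(- \frac{1}{1571}\right) + 256 \left(- \frac{1}{2538}\right)\right) 48 = \left(- \frac{3353}{1571} - \frac{128}{1269}\right) 48 = \left(- \frac{4456045}{1993599}\right) 48 = - \frac{71296720}{664533}$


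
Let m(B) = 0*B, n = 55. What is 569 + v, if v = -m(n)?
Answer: 569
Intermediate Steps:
m(B) = 0
v = 0 (v = -1*0 = 0)
569 + v = 569 + 0 = 569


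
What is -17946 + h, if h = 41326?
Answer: 23380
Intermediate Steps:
-17946 + h = -17946 + 41326 = 23380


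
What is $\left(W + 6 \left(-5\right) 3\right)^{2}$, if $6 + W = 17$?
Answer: $6241$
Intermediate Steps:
$W = 11$ ($W = -6 + 17 = 11$)
$\left(W + 6 \left(-5\right) 3\right)^{2} = \left(11 + 6 \left(-5\right) 3\right)^{2} = \left(11 - 90\right)^{2} = \left(-79\right)^{2} = 6241$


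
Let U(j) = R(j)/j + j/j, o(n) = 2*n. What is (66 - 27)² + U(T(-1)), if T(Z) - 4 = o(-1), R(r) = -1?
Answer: 3043/2 ≈ 1521.5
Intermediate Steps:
T(Z) = 2 (T(Z) = 4 + 2*(-1) = 4 - 2 = 2)
U(j) = 1 - 1/j (U(j) = -1/j + j/j = -1/j + 1 = 1 - 1/j)
(66 - 27)² + U(T(-1)) = (66 - 27)² + (-1 + 2)/2 = 39² + (½)*1 = 1521 + ½ = 3043/2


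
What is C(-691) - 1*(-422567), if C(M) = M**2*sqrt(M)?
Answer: 422567 + 477481*I*sqrt(691) ≈ 4.2257e+5 + 1.2551e+7*I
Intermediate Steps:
C(M) = M**(5/2)
C(-691) - 1*(-422567) = (-691)**(5/2) - 1*(-422567) = 477481*I*sqrt(691) + 422567 = 422567 + 477481*I*sqrt(691)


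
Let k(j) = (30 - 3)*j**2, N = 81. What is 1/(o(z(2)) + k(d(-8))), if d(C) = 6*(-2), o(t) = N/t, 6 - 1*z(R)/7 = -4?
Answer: 70/272241 ≈ 0.00025713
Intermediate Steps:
z(R) = 70 (z(R) = 42 - 7*(-4) = 42 + 28 = 70)
o(t) = 81/t
d(C) = -12
k(j) = 27*j**2
1/(o(z(2)) + k(d(-8))) = 1/(81/70 + 27*(-12)**2) = 1/(81*(1/70) + 27*144) = 1/(81/70 + 3888) = 1/(272241/70) = 70/272241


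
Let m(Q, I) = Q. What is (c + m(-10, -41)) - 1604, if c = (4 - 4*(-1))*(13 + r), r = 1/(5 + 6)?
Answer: -16602/11 ≈ -1509.3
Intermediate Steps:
r = 1/11 ≈ 0.090909
c = 1152/11 (c = (4 - 4*(-1))*(13 + 1/11) = (4 + 4)*(144/11) = 8*(144/11) = 1152/11 ≈ 104.73)
(c + m(-10, -41)) - 1604 = (1152/11 - 10) - 1604 = 1042/11 - 1604 = -16602/11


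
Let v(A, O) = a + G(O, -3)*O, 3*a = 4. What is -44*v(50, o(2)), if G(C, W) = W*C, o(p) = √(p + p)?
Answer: 1408/3 ≈ 469.33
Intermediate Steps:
o(p) = √2*√p (o(p) = √(2*p) = √2*√p)
G(C, W) = C*W
a = 4/3 (a = (⅓)*4 = 4/3 ≈ 1.3333)
v(A, O) = 4/3 - 3*O² (v(A, O) = 4/3 + (O*(-3))*O = 4/3 + (-3*O)*O = 4/3 - 3*O²)
-44*v(50, o(2)) = -44*(4/3 - 3*(√2*√2)²) = -44*(4/3 - 3*2²) = -44*(4/3 - 3*4) = -44*(4/3 - 12) = -44*(-32/3) = 1408/3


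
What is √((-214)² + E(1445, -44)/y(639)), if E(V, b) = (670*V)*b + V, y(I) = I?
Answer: I*√946679281/213 ≈ 144.45*I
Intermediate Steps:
E(V, b) = V + 670*V*b (E(V, b) = 670*V*b + V = V + 670*V*b)
√((-214)² + E(1445, -44)/y(639)) = √((-214)² + (1445*(1 + 670*(-44)))/639) = √(45796 + (1445*(1 - 29480))*(1/639)) = √(45796 + (1445*(-29479))*(1/639)) = √(45796 - 42597155*1/639) = √(45796 - 42597155/639) = √(-13333511/639) = I*√946679281/213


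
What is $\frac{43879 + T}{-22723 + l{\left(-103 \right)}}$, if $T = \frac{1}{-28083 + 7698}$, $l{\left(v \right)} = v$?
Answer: $- \frac{447236707}{232654005} \approx -1.9223$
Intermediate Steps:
$T = - \frac{1}{20385}$ ($T = \frac{1}{-20385} = - \frac{1}{20385} \approx -4.9056 \cdot 10^{-5}$)
$\frac{43879 + T}{-22723 + l{\left(-103 \right)}} = \frac{43879 - \frac{1}{20385}}{-22723 - 103} = \frac{894473414}{20385 \left(-22826\right)} = \frac{894473414}{20385} \left(- \frac{1}{22826}\right) = - \frac{447236707}{232654005}$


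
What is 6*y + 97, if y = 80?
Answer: 577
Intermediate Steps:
6*y + 97 = 6*80 + 97 = 480 + 97 = 577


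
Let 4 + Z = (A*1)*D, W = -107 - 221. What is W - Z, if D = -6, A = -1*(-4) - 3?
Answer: -318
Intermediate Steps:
A = 1 (A = 4 - 3 = 1)
W = -328
Z = -10 (Z = -4 + (1*1)*(-6) = -4 + 1*(-6) = -4 - 6 = -10)
W - Z = -328 - 1*(-10) = -328 + 10 = -318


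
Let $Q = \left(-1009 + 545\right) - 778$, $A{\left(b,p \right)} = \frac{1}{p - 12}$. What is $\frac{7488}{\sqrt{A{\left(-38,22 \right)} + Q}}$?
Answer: $- \frac{7488 i \sqrt{124190}}{12419} \approx - 212.48 i$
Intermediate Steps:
$A{\left(b,p \right)} = \frac{1}{-12 + p}$
$Q = -1242$ ($Q = -464 - 778 = -1242$)
$\frac{7488}{\sqrt{A{\left(-38,22 \right)} + Q}} = \frac{7488}{\sqrt{\frac{1}{-12 + 22} - 1242}} = \frac{7488}{\sqrt{\frac{1}{10} - 1242}} = \frac{7488}{\sqrt{- \frac{12419}{10}}} = \frac{7488}{\frac{1}{10} i \sqrt{124190}} = 7488 \left(- \frac{i \sqrt{124190}}{12419}\right) = - \frac{7488 i \sqrt{124190}}{12419}$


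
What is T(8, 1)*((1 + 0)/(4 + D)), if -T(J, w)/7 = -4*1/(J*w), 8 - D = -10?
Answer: 7/44 ≈ 0.15909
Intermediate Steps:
D = 18 (D = 8 - 1*(-10) = 8 + 10 = 18)
T(J, w) = 28/(J*w) (T(J, w) = -(-28)/(J*w) = 28/(J*w))
T(8, 1)*((1 + 0)/(4 + D)) = (28/(8*1))*((1 + 0)/(4 + 18)) = (28*(⅛)*1)*(1/22) = 7*(1*(1/22))/2 = (7/2)*(1/22) = 7/44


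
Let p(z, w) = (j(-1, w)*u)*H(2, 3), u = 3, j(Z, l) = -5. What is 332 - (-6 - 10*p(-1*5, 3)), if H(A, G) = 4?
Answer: -262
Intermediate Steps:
p(z, w) = -60 (p(z, w) = -5*3*4 = -15*4 = -60)
332 - (-6 - 10*p(-1*5, 3)) = 332 - (-6 - 10*(-60)) = 332 - (-6 + 600) = 332 - 1*594 = 332 - 594 = -262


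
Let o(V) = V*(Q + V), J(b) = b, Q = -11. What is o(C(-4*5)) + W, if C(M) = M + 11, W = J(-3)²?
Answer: 189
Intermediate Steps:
W = 9 (W = (-3)² = 9)
C(M) = 11 + M
o(V) = V*(-11 + V)
o(C(-4*5)) + W = (11 - 4*5)*(-11 + (11 - 4*5)) + 9 = (11 - 20)*(-11 + (11 - 20)) + 9 = -9*(-11 - 9) + 9 = -9*(-20) + 9 = 180 + 9 = 189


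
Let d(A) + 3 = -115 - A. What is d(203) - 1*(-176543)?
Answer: 176222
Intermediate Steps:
d(A) = -118 - A (d(A) = -3 + (-115 - A) = -118 - A)
d(203) - 1*(-176543) = (-118 - 1*203) - 1*(-176543) = (-118 - 203) + 176543 = -321 + 176543 = 176222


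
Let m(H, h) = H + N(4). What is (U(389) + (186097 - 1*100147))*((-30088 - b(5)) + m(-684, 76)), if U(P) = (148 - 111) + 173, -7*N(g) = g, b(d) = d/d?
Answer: -18560156400/7 ≈ -2.6515e+9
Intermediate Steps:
b(d) = 1
N(g) = -g/7
U(P) = 210 (U(P) = 37 + 173 = 210)
m(H, h) = -4/7 + H (m(H, h) = H - 1/7*4 = H - 4/7 = -4/7 + H)
(U(389) + (186097 - 1*100147))*((-30088 - b(5)) + m(-684, 76)) = (210 + (186097 - 1*100147))*((-30088 - 1*1) + (-4/7 - 684)) = (210 + (186097 - 100147))*((-30088 - 1) - 4792/7) = (210 + 85950)*(-30089 - 4792/7) = 86160*(-215415/7) = -18560156400/7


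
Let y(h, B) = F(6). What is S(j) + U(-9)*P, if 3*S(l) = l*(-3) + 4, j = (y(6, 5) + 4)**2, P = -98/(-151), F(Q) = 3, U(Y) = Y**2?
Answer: 2221/453 ≈ 4.9029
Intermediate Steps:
y(h, B) = 3
P = 98/151 (P = -98*(-1/151) = 98/151 ≈ 0.64901)
j = 49 (j = (3 + 4)**2 = 7**2 = 49)
S(l) = 4/3 - l (S(l) = (l*(-3) + 4)/3 = (-3*l + 4)/3 = (4 - 3*l)/3 = 4/3 - l)
S(j) + U(-9)*P = (4/3 - 1*49) + (-9)**2*(98/151) = (4/3 - 49) + 81*(98/151) = -143/3 + 7938/151 = 2221/453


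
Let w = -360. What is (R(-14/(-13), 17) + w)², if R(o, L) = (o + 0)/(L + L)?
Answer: 6328679809/48841 ≈ 1.2958e+5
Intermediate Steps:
R(o, L) = o/(2*L) (R(o, L) = o/((2*L)) = o*(1/(2*L)) = o/(2*L))
(R(-14/(-13), 17) + w)² = ((½)*(-14/(-13))/17 - 360)² = ((½)*(-14*(-1/13))*(1/17) - 360)² = ((½)*(14/13)*(1/17) - 360)² = (7/221 - 360)² = (-79553/221)² = 6328679809/48841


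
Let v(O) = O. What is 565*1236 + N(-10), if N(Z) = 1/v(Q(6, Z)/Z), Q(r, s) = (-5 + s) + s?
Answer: 3491702/5 ≈ 6.9834e+5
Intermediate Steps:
Q(r, s) = -5 + 2*s
N(Z) = Z/(-5 + 2*Z) (N(Z) = 1/((-5 + 2*Z)/Z) = Z/(-5 + 2*Z))
565*1236 + N(-10) = 565*1236 - 10/(-5 + 2*(-10)) = 698340 - 10/(-5 - 20) = 698340 - 10/(-25) = 698340 - 10*(-1/25) = 698340 + ⅖ = 3491702/5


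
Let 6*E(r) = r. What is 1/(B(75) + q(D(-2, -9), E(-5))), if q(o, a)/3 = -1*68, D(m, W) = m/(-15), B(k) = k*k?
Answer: 1/5421 ≈ 0.00018447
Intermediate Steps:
E(r) = r/6
B(k) = k²
D(m, W) = -m/15 (D(m, W) = m*(-1/15) = -m/15)
q(o, a) = -204 (q(o, a) = 3*(-1*68) = 3*(-68) = -204)
1/(B(75) + q(D(-2, -9), E(-5))) = 1/(75² - 204) = 1/(5625 - 204) = 1/5421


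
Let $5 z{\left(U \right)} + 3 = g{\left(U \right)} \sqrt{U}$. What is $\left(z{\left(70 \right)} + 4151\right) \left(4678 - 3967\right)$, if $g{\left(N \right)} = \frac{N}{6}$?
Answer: $\frac{14754672}{5} + 1659 \sqrt{70} \approx 2.9648 \cdot 10^{6}$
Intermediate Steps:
$g{\left(N \right)} = \frac{N}{6}$ ($g{\left(N \right)} = N \frac{1}{6} = \frac{N}{6}$)
$z{\left(U \right)} = - \frac{3}{5} + \frac{U^{\frac{3}{2}}}{30}$ ($z{\left(U \right)} = - \frac{3}{5} + \frac{\frac{U}{6} \sqrt{U}}{5} = - \frac{3}{5} + \frac{\frac{1}{6} U^{\frac{3}{2}}}{5} = - \frac{3}{5} + \frac{U^{\frac{3}{2}}}{30}$)
$\left(z{\left(70 \right)} + 4151\right) \left(4678 - 3967\right) = \left(\left(- \frac{3}{5} + \frac{70^{\frac{3}{2}}}{30}\right) + 4151\right) \left(4678 - 3967\right) = \left(\left(- \frac{3}{5} + \frac{70 \sqrt{70}}{30}\right) + 4151\right) 711 = \left(\left(- \frac{3}{5} + \frac{7 \sqrt{70}}{3}\right) + 4151\right) 711 = \left(\frac{20752}{5} + \frac{7 \sqrt{70}}{3}\right) 711 = \frac{14754672}{5} + 1659 \sqrt{70}$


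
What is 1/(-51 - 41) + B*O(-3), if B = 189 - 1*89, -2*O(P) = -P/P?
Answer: 4599/92 ≈ 49.989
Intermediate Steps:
O(P) = ½ (O(P) = -(-1)*P/P/2 = -(-1)/2 = -½*(-1) = ½)
B = 100 (B = 189 - 89 = 100)
1/(-51 - 41) + B*O(-3) = 1/(-51 - 41) + 100*(½) = 1/(-92) + 50 = -1/92 + 50 = 4599/92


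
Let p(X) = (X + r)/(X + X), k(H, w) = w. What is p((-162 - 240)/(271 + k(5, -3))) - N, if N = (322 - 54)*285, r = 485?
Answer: -459247/6 ≈ -76541.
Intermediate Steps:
N = 76380 (N = 268*285 = 76380)
p(X) = (485 + X)/(2*X) (p(X) = (X + 485)/(X + X) = (485 + X)/((2*X)) = (485 + X)*(1/(2*X)) = (485 + X)/(2*X))
p((-162 - 240)/(271 + k(5, -3))) - N = (485 + (-162 - 240)/(271 - 3))/(2*(((-162 - 240)/(271 - 3)))) - 1*76380 = (485 - 402/268)/(2*((-402/268))) - 76380 = (485 - 402*1/268)/(2*((-402*1/268))) - 76380 = (485 - 3/2)/(2*(-3/2)) - 76380 = (½)*(-⅔)*(967/2) - 76380 = -967/6 - 76380 = -459247/6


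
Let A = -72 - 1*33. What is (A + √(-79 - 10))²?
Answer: (105 - I*√89)² ≈ 10936.0 - 1981.1*I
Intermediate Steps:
A = -105 (A = -72 - 33 = -105)
(A + √(-79 - 10))² = (-105 + √(-79 - 10))² = (-105 + √(-89))² = (-105 + I*√89)²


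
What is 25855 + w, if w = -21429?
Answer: 4426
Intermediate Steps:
25855 + w = 25855 - 21429 = 4426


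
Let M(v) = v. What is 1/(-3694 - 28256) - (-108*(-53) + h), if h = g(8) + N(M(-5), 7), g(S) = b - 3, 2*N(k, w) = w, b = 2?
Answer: -91480838/15975 ≈ -5726.5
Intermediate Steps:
N(k, w) = w/2
g(S) = -1 (g(S) = 2 - 3 = -1)
h = 5/2 (h = -1 + (½)*7 = -1 + 7/2 = 5/2 ≈ 2.5000)
1/(-3694 - 28256) - (-108*(-53) + h) = 1/(-3694 - 28256) - (-108*(-53) + 5/2) = 1/(-31950) - (5724 + 5/2) = -1/31950 - 1*11453/2 = -1/31950 - 11453/2 = -91480838/15975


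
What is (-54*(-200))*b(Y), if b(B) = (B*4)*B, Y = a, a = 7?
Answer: 2116800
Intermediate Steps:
Y = 7
b(B) = 4*B**2 (b(B) = (4*B)*B = 4*B**2)
(-54*(-200))*b(Y) = (-54*(-200))*(4*7**2) = 10800*(4*49) = 10800*196 = 2116800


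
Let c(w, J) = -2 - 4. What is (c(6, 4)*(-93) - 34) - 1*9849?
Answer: -9325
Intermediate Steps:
c(w, J) = -6
(c(6, 4)*(-93) - 34) - 1*9849 = (-6*(-93) - 34) - 1*9849 = (558 - 34) - 9849 = 524 - 9849 = -9325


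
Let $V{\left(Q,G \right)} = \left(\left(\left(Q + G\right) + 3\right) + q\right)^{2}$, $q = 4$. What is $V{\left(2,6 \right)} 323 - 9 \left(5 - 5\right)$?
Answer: $72675$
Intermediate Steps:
$V{\left(Q,G \right)} = \left(7 + G + Q\right)^{2}$ ($V{\left(Q,G \right)} = \left(\left(\left(Q + G\right) + 3\right) + 4\right)^{2} = \left(\left(\left(G + Q\right) + 3\right) + 4\right)^{2} = \left(\left(3 + G + Q\right) + 4\right)^{2} = \left(7 + G + Q\right)^{2}$)
$V{\left(2,6 \right)} 323 - 9 \left(5 - 5\right) = \left(7 + 6 + 2\right)^{2} \cdot 323 - 9 \left(5 - 5\right) = 15^{2} \cdot 323 - 0 = 225 \cdot 323 + 0 = 72675 + 0 = 72675$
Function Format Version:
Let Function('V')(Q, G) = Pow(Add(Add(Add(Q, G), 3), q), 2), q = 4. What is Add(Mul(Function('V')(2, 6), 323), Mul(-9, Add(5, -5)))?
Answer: 72675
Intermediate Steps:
Function('V')(Q, G) = Pow(Add(7, G, Q), 2) (Function('V')(Q, G) = Pow(Add(Add(Add(Q, G), 3), 4), 2) = Pow(Add(Add(Add(G, Q), 3), 4), 2) = Pow(Add(Add(3, G, Q), 4), 2) = Pow(Add(7, G, Q), 2))
Add(Mul(Function('V')(2, 6), 323), Mul(-9, Add(5, -5))) = Add(Mul(Pow(Add(7, 6, 2), 2), 323), Mul(-9, Add(5, -5))) = Add(Mul(Pow(15, 2), 323), Mul(-9, 0)) = Add(Mul(225, 323), 0) = Add(72675, 0) = 72675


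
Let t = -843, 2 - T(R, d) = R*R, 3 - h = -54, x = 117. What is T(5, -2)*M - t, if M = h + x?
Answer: -3159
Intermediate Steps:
h = 57 (h = 3 - 1*(-54) = 3 + 54 = 57)
T(R, d) = 2 - R**2 (T(R, d) = 2 - R*R = 2 - R**2)
M = 174 (M = 57 + 117 = 174)
T(5, -2)*M - t = (2 - 1*5**2)*174 - 1*(-843) = (2 - 1*25)*174 + 843 = (2 - 25)*174 + 843 = -23*174 + 843 = -4002 + 843 = -3159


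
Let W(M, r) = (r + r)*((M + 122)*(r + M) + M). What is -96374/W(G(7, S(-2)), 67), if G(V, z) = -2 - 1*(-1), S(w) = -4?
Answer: -48187/534995 ≈ -0.090070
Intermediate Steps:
G(V, z) = -1 (G(V, z) = -2 + 1 = -1)
W(M, r) = 2*r*(M + (122 + M)*(M + r)) (W(M, r) = (2*r)*((122 + M)*(M + r) + M) = (2*r)*(M + (122 + M)*(M + r)) = 2*r*(M + (122 + M)*(M + r)))
-96374/W(G(7, S(-2)), 67) = -96374*1/(134*((-1)**2 + 122*67 + 123*(-1) - 1*67)) = -96374*1/(134*(1 + 8174 - 123 - 67)) = -96374/(2*67*7985) = -96374/1069990 = -96374*1/1069990 = -48187/534995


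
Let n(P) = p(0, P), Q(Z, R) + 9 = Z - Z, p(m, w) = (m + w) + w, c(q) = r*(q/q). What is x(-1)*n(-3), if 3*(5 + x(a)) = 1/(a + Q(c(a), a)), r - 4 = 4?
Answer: 151/5 ≈ 30.200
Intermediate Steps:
r = 8 (r = 4 + 4 = 8)
c(q) = 8 (c(q) = 8*(q/q) = 8*1 = 8)
p(m, w) = m + 2*w
Q(Z, R) = -9 (Q(Z, R) = -9 + (Z - Z) = -9 + 0 = -9)
n(P) = 2*P (n(P) = 0 + 2*P = 2*P)
x(a) = -5 + 1/(3*(-9 + a)) (x(a) = -5 + 1/(3*(a - 9)) = -5 + 1/(3*(-9 + a)))
x(-1)*n(-3) = ((136 - 15*(-1))/(3*(-9 - 1)))*(2*(-3)) = ((⅓)*(136 + 15)/(-10))*(-6) = ((⅓)*(-⅒)*151)*(-6) = -151/30*(-6) = 151/5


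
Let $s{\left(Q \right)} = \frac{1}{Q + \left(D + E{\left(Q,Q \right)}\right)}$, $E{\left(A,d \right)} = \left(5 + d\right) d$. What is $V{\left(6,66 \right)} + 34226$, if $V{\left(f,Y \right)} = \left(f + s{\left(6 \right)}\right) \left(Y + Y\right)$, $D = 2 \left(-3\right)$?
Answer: $35020$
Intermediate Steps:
$E{\left(A,d \right)} = d \left(5 + d\right)$
$D = -6$
$s{\left(Q \right)} = \frac{1}{-6 + Q + Q \left(5 + Q\right)}$ ($s{\left(Q \right)} = \frac{1}{Q + \left(-6 + Q \left(5 + Q\right)\right)} = \frac{1}{-6 + Q + Q \left(5 + Q\right)}$)
$V{\left(f,Y \right)} = 2 Y \left(\frac{1}{66} + f\right)$ ($V{\left(f,Y \right)} = \left(f + \frac{1}{-6 + 6 + 6 \left(5 + 6\right)}\right) \left(Y + Y\right) = \left(f + \frac{1}{-6 + 6 + 6 \cdot 11}\right) 2 Y = \left(f + \frac{1}{-6 + 6 + 66}\right) 2 Y = \left(f + \frac{1}{66}\right) 2 Y = \left(\frac{1}{66} + f\right) 2 Y = 2 Y \left(\frac{1}{66} + f\right)$)
$V{\left(6,66 \right)} + 34226 = \frac{1}{33} \cdot 66 \left(1 + 66 \cdot 6\right) + 34226 = \frac{1}{33} \cdot 66 \left(1 + 396\right) + 34226 = \frac{1}{33} \cdot 66 \cdot 397 + 34226 = 794 + 34226 = 35020$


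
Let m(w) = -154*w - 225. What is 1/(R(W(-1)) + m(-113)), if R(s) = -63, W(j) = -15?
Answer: 1/17114 ≈ 5.8432e-5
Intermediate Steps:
m(w) = -225 - 154*w
1/(R(W(-1)) + m(-113)) = 1/(-63 + (-225 - 154*(-113))) = 1/(-63 + (-225 + 17402)) = 1/(-63 + 17177) = 1/17114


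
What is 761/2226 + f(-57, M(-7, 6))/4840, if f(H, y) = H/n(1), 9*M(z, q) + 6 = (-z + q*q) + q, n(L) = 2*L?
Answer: 3619799/10773840 ≈ 0.33598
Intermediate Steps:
M(z, q) = -⅔ - z/9 + q/9 + q²/9 (M(z, q) = -⅔ + ((-z + q*q) + q)/9 = -⅔ + ((-z + q²) + q)/9 = -⅔ + ((q² - z) + q)/9 = -⅔ + (q + q² - z)/9 = -⅔ + (-z/9 + q/9 + q²/9) = -⅔ - z/9 + q/9 + q²/9)
f(H, y) = H/2 (f(H, y) = H/((2*1)) = H/2)
761/2226 + f(-57, M(-7, 6))/4840 = 761/2226 + ((½)*(-57))/4840 = 761*(1/2226) - 57/2*1/4840 = 761/2226 - 57/9680 = 3619799/10773840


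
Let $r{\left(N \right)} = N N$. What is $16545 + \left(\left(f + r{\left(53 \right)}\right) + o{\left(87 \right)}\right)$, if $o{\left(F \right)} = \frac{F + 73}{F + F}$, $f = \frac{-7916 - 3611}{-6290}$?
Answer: $\frac{10592595469}{547230} \approx 19357.0$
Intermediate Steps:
$r{\left(N \right)} = N^{2}$
$f = \frac{11527}{6290}$ ($f = \left(-11527\right) \left(- \frac{1}{6290}\right) = \frac{11527}{6290} \approx 1.8326$)
$o{\left(F \right)} = \frac{73 + F}{2 F}$
$16545 + \left(\left(f + r{\left(53 \right)}\right) + o{\left(87 \right)}\right) = 16545 + \left(\left(\frac{11527}{6290} + 53^{2}\right) + \frac{73 + 87}{2 \cdot 87}\right) = 16545 + \left(\left(\frac{11527}{6290} + 2809\right) + \frac{1}{2} \cdot \frac{1}{87} \cdot 160\right) = 16545 + \left(\frac{17680137}{6290} + \frac{80}{87}\right) = 16545 + \frac{1538675119}{547230} = \frac{10592595469}{547230}$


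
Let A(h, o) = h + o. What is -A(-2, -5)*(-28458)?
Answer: -199206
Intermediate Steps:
-A(-2, -5)*(-28458) = -(-2 - 5)*(-28458) = -1*(-7)*(-28458) = 7*(-28458) = -199206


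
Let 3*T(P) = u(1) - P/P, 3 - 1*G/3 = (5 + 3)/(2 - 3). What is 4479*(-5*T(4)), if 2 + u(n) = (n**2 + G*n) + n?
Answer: -238880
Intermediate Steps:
G = 33 (G = 9 - 3*(5 + 3)/(2 - 3) = 9 - 24/(-1) = 9 - 24*(-1) = 9 - 3*(-8) = 9 + 24 = 33)
u(n) = -2 + n**2 + 34*n (u(n) = -2 + ((n**2 + 33*n) + n) = -2 + (n**2 + 34*n) = -2 + n**2 + 34*n)
T(P) = 32/3 (T(P) = ((-2 + 1**2 + 34*1) - P/P)/3 = ((-2 + 1 + 34) - 1*1)/3 = (33 - 1)/3 = (1/3)*32 = 32/3)
4479*(-5*T(4)) = 4479*(-5*32/3) = 4479*(-160/3) = -238880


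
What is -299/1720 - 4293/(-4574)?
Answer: 3008167/3933640 ≈ 0.76473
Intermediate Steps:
-299/1720 - 4293/(-4574) = -299*1/1720 - 4293*(-1/4574) = -299/1720 + 4293/4574 = 3008167/3933640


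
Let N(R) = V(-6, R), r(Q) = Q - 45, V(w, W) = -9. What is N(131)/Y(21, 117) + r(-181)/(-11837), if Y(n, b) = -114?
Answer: 2321/23674 ≈ 0.098040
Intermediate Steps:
r(Q) = -45 + Q
N(R) = -9
N(131)/Y(21, 117) + r(-181)/(-11837) = -9/(-114) + (-45 - 181)/(-11837) = -9*(-1/114) - 226*(-1/11837) = 3/38 + 226/11837 = 2321/23674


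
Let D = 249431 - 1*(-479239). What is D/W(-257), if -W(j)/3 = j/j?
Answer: -242890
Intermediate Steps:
W(j) = -3 (W(j) = -3*j/j = -3*1 = -3)
D = 728670 (D = 249431 + 479239 = 728670)
D/W(-257) = 728670/(-3) = 728670*(-1/3) = -242890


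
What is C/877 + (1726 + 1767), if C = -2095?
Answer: 3061266/877 ≈ 3490.6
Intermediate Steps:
C/877 + (1726 + 1767) = -2095/877 + (1726 + 1767) = -2095*1/877 + 3493 = -2095/877 + 3493 = 3061266/877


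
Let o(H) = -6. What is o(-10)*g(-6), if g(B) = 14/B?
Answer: 14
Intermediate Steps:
o(-10)*g(-6) = -84/(-6) = -84*(-1)/6 = -6*(-7/3) = 14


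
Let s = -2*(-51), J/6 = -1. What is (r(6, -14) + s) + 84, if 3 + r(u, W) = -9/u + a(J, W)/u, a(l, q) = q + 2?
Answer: 359/2 ≈ 179.50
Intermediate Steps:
J = -6 (J = 6*(-1) = -6)
s = 102
a(l, q) = 2 + q
r(u, W) = -3 - 9/u + (2 + W)/u (r(u, W) = -3 + (-9/u + (2 + W)/u) = -3 - 9/u + (2 + W)/u)
(r(6, -14) + s) + 84 = ((-7 - 14 - 3*6)/6 + 102) + 84 = ((-7 - 14 - 18)/6 + 102) + 84 = ((⅙)*(-39) + 102) + 84 = (-13/2 + 102) + 84 = 191/2 + 84 = 359/2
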